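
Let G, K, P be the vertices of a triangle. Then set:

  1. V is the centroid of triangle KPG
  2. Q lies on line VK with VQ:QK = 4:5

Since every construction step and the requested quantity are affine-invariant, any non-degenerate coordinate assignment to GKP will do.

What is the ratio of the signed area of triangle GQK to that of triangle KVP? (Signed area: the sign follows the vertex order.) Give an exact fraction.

Work in coordinates with G = (0, 0), K = (1, 0), P = (0, 1).
1. V is the centroid of triangle KPG ⇒ V = (1/3, 1/3)
2. Q lies on line VK with VQ:QK = 4:5 ⇒ Q = (17/27, 5/27)
2·[GQK] = -5/27, 2·[KVP] = -1/3
[GQK]:[KVP] = -5/27:-1/3 = 5/9

[GQK]:[KVP] = 5/9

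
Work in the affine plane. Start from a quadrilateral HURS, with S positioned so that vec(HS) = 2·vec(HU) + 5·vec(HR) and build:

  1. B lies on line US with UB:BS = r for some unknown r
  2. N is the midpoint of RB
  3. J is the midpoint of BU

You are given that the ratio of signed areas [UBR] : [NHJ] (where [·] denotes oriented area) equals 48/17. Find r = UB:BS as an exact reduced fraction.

Assign H = (0, 0), U = (1, 0), R = (0, 1), S = (2, 5) — the answer is frame-independent, so this choice is without loss of generality.
1. With UB:BS = r, write λ = r/(r+1) so B = U + λ·(S−U); B is affine-linear in λ
2. N is the midpoint of RB ⇒ N is an affine combination of earlier points and hence also affine-linear in λ
3. J is the midpoint of BU ⇒ J is an affine combination of earlier points and hence also affine-linear in λ
Every point depending on B is an affine combination of B and λ-independent points, so each such coordinate is linear in λ; the λ² term in each signed area is a multiple of (S−U)×(S−U) = 0, so 2·[UBR] and 2·[NHJ] are each linear in λ. Evaluating at λ=0 and λ=1:
  2·[UBR] = 6·λ,   2·[NHJ] = 3/2·λ + 1/2
So [UBR]:[NHJ] = (6·λ) / (3/2·λ + 1/2). Setting this equal to 48/17:
  6·λ = 48/17·(3/2·λ + 1/2)  ⇒  λ = 4/5
Then r = λ/(1−λ) = (4/5)/(1/5) = 4. Check: with r = 4, B = (9/5, 4) and [UBR]:[NHJ] = 48/17 as required.

r = 4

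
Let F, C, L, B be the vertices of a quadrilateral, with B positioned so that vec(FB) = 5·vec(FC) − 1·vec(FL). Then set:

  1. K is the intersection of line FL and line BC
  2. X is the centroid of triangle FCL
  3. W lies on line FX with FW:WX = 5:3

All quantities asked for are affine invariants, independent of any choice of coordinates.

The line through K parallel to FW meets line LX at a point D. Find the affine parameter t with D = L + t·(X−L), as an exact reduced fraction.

Assign F = (0, 0), C = (1, 0), L = (0, 1), B = (5, -1) — the answer is frame-independent, so this choice is without loss of generality.
1. K is the intersection of line FL and line BC ⇒ K = (0, 1/4)
2. X is the centroid of triangle FCL ⇒ X = (1/3, 1/3)
3. W lies on line FX with FW:WX = 5:3 ⇒ W = (5/24, 5/24)
through K parallel to FW: direction (5/24, 5/24); meets LX at D = (1/4, 1/2)
D = L + t·(X−L) with t = 3/4

t = 3/4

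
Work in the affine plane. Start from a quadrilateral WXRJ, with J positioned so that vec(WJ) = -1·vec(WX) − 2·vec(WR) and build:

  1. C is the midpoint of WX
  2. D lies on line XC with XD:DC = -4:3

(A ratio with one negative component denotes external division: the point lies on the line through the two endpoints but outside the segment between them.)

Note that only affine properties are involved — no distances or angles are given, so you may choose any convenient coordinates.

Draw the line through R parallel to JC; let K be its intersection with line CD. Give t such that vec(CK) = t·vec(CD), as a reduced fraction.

t = 5/6

Assign W = (0, 0), X = (1, 0), R = (0, 1), J = (-1, -2) — the answer is frame-independent, so this choice is without loss of generality.
1. C is the midpoint of WX ⇒ C = (1/2, 0)
2. D lies on line XC with XD:DC = -4:3 ⇒ D = (-1, 0)
through R parallel to JC: direction (3/2, 2); meets CD at K = (-3/4, 0)
K = C + t·(D−C) with t = 5/6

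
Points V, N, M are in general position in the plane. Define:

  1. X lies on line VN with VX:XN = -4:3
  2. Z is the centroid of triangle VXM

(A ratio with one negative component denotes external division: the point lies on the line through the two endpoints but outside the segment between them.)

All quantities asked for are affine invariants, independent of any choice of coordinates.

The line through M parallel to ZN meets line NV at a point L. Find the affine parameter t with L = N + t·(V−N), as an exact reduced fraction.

Assign V = (0, 0), N = (1, 0), M = (0, 1) — the answer is frame-independent, so this choice is without loss of generality.
1. X lies on line VN with VX:XN = -4:3 ⇒ X = (4, 0)
2. Z is the centroid of triangle VXM ⇒ Z = (4/3, 1/3)
through M parallel to ZN: direction (-1/3, -1/3); meets NV at L = (-1, 0)
L = N + t·(V−N) with t = 2

t = 2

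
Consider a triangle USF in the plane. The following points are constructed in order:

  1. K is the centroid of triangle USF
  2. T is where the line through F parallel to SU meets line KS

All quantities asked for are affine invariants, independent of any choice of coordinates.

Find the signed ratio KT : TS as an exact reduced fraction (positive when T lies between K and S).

Assign U = (0, 0), S = (1, 0), F = (0, 1) — the answer is frame-independent, so this choice is without loss of generality.
1. K is the centroid of triangle USF ⇒ K = (1/3, 1/3)
2. T is where the line through F parallel to SU meets line KS ⇒ T = (-1, 1)
T = K + t·(S−K) with t = -2, so KT:TS = t:(1−t) = -2:3

KT:TS = -2/3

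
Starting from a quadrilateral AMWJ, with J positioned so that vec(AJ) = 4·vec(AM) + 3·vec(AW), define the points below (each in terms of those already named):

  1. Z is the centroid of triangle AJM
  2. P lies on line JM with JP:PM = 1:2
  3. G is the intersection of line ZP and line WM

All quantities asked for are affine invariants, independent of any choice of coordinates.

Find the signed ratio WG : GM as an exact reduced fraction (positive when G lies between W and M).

Assign A = (0, 0), M = (1, 0), W = (0, 1), J = (4, 3) — the answer is frame-independent, so this choice is without loss of generality.
1. Z is the centroid of triangle AJM ⇒ Z = (5/3, 1)
2. P lies on line JM with JP:PM = 1:2 ⇒ P = (3, 2)
3. G is the intersection of line ZP and line WM ⇒ G = (5/7, 2/7)
G = W + t·(M−W) with t = 5/7, so WG:GM = t:(1−t) = 5/7:2/7

WG:GM = 5/2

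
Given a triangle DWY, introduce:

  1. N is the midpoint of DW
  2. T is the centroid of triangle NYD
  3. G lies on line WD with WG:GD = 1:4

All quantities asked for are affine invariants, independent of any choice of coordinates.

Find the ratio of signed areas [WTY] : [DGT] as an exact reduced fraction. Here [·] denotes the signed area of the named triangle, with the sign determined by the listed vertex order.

[WTY]:[DGT] = -15/8

Assign D = (0, 0), W = (1, 0), Y = (0, 1) — the answer is frame-independent, so this choice is without loss of generality.
1. N is the midpoint of DW ⇒ N = (1/2, 0)
2. T is the centroid of triangle NYD ⇒ T = (1/6, 1/3)
3. G lies on line WD with WG:GD = 1:4 ⇒ G = (4/5, 0)
2·[WTY] = -1/2, 2·[DGT] = 4/15
[WTY]:[DGT] = -1/2:4/15 = -15/8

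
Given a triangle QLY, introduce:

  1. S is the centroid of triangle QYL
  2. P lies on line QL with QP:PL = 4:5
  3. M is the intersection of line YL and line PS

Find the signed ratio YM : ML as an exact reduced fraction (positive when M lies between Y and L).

YM:ML = 1/5

Set Q = (0, 0), L = (1, 0), Y = (0, 1); any affine frame gives the same invariant.
1. S is the centroid of triangle QYL ⇒ S = (1/3, 1/3)
2. P lies on line QL with QP:PL = 4:5 ⇒ P = (4/9, 0)
3. M is the intersection of line YL and line PS ⇒ M = (1/6, 5/6)
M = Y + t·(L−Y) with t = 1/6, so YM:ML = t:(1−t) = 1/6:5/6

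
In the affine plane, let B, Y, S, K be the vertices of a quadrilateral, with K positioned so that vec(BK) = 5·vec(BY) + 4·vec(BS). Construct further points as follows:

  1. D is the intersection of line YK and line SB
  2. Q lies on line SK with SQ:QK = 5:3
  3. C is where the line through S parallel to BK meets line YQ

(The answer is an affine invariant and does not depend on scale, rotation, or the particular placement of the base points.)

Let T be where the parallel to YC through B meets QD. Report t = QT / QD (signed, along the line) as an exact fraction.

Assign B = (0, 0), Y = (1, 0), S = (0, 1), K = (5, 4) — the answer is frame-independent, so this choice is without loss of generality.
1. D is the intersection of line YK and line SB ⇒ D = (0, -1)
2. Q lies on line SK with SQ:QK = 5:3 ⇒ Q = (25/8, 23/8)
3. C is where the line through S parallel to BK meets line YQ ⇒ C = (200/47, 207/47)
through B parallel to YC: direction (153/47, 207/47); meets QD at T = (-425/48, -575/48)
T = Q + t·(D−Q) with t = 23/6

t = 23/6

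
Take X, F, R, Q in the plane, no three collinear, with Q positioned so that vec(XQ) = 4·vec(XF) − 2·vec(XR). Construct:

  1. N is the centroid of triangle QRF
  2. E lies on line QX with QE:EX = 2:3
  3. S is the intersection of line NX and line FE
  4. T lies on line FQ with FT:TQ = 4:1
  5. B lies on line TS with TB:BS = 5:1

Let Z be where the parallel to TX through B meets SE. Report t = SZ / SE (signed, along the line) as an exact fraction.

t = 5/36

Work in coordinates with X = (0, 0), F = (1, 0), R = (0, 1), Q = (4, -2).
1. N is the centroid of triangle QRF ⇒ N = (5/3, -1/3)
2. E lies on line QX with QE:EX = 2:3 ⇒ E = (12/5, -6/5)
3. S is the intersection of line NX and line FE ⇒ S = (30/23, -6/23)
4. T lies on line FQ with FT:TQ = 4:1 ⇒ T = (17/5, -8/5)
5. B lies on line TS with TB:BS = 5:1 ⇒ B = (1141/690, -167/345)
through B parallel to TX: direction (-17/5, 8/5); meets SE at Z = (67/46, -9/23)
Z = S + t·(E−S) with t = 5/36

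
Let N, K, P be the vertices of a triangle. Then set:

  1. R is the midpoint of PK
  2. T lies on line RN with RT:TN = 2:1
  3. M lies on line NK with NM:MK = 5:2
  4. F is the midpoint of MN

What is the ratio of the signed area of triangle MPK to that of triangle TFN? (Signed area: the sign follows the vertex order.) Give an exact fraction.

[MPK]:[TFN] = 24/5

Work in coordinates with N = (0, 0), K = (1, 0), P = (0, 1).
1. R is the midpoint of PK ⇒ R = (1/2, 1/2)
2. T lies on line RN with RT:TN = 2:1 ⇒ T = (1/6, 1/6)
3. M lies on line NK with NM:MK = 5:2 ⇒ M = (5/7, 0)
4. F is the midpoint of MN ⇒ F = (5/14, 0)
2·[MPK] = -2/7, 2·[TFN] = -5/84
[MPK]:[TFN] = -2/7:-5/84 = 24/5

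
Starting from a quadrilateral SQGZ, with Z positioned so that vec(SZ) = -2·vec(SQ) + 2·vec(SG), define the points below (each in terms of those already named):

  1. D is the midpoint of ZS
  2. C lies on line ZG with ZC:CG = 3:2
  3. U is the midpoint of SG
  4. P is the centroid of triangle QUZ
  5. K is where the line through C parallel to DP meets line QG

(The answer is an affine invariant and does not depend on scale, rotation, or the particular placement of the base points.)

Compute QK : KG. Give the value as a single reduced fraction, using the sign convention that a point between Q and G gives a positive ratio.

QK:KG = -19/4

Assign S = (0, 0), Q = (1, 0), G = (0, 1), Z = (-2, 2) — the answer is frame-independent, so this choice is without loss of generality.
1. D is the midpoint of ZS ⇒ D = (-1, 1)
2. C lies on line ZG with ZC:CG = 3:2 ⇒ C = (-4/5, 7/5)
3. U is the midpoint of SG ⇒ U = (0, 1/2)
4. P is the centroid of triangle QUZ ⇒ P = (-1/3, 5/6)
5. K is where the line through C parallel to DP meets line QG ⇒ K = (-4/15, 19/15)
K = Q + t·(G−Q) with t = 19/15, so QK:KG = t:(1−t) = 19/15:-4/15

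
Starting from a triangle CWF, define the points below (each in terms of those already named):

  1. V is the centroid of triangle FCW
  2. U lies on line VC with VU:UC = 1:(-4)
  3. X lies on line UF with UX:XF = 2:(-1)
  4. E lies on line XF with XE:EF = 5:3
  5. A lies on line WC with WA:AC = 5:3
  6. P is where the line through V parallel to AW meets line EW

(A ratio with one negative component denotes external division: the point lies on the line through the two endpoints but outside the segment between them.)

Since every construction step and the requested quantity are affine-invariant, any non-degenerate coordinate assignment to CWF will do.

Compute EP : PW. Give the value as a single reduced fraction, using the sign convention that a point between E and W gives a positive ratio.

Work in coordinates with C = (0, 0), W = (1, 0), F = (0, 1).
1. V is the centroid of triangle FCW ⇒ V = (1/3, 1/3)
2. U lies on line VC with VU:UC = 1:(-4) ⇒ U = (4/9, 4/9)
3. X lies on line UF with UX:XF = 2:(-1) ⇒ X = (-4/9, 14/9)
4. E lies on line XF with XE:EF = 5:3 ⇒ E = (-1/6, 29/24)
5. A lies on line WC with WA:AC = 5:3 ⇒ A = (3/8, 0)
6. P is where the line through V parallel to AW meets line EW ⇒ P = (59/87, 1/3)
P = E + t·(W−E) with t = 21/29, so EP:PW = t:(1−t) = 21/29:8/29

EP:PW = 21/8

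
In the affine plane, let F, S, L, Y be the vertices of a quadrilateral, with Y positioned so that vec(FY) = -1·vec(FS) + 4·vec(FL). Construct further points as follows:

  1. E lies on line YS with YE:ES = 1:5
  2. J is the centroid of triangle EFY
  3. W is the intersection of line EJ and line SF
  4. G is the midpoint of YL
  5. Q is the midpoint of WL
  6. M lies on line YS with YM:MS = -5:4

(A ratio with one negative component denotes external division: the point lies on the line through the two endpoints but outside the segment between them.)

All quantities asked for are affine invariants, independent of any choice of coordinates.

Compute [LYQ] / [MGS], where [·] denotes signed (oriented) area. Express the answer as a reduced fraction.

[LYQ]:[MGS] = -7/32

Choose coordinates F = (0, 0), S = (1, 0), L = (0, 1), Y = (-1, 4).
1. E lies on line YS with YE:ES = 1:5 ⇒ E = (-2/3, 10/3)
2. J is the centroid of triangle EFY ⇒ J = (-5/9, 22/9)
3. W is the intersection of line EJ and line SF ⇒ W = (-1/4, 0)
4. G is the midpoint of YL ⇒ G = (-1/2, 5/2)
5. Q is the midpoint of WL ⇒ Q = (-1/8, 1/2)
6. M lies on line YS with YM:MS = -5:4 ⇒ M = (9, -16)
2·[LYQ] = 7/8, 2·[MGS] = -4
[LYQ]:[MGS] = 7/8:-4 = -7/32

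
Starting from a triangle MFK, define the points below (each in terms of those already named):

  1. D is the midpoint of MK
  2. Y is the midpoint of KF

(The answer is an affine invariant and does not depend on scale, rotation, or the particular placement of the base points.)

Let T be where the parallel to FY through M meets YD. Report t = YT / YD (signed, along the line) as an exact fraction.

t = 2

Set M = (0, 0), F = (1, 0), K = (0, 1); any affine frame gives the same invariant.
1. D is the midpoint of MK ⇒ D = (0, 1/2)
2. Y is the midpoint of KF ⇒ Y = (1/2, 1/2)
through M parallel to FY: direction (-1/2, 1/2); meets YD at T = (-1/2, 1/2)
T = Y + t·(D−Y) with t = 2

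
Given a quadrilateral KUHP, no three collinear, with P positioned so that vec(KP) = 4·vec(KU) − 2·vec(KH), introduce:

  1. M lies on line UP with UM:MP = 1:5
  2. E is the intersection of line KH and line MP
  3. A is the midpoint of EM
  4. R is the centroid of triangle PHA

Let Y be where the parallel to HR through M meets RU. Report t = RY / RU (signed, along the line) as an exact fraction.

t = 7/11

Choose coordinates K = (0, 0), U = (1, 0), H = (0, 1), P = (4, -2).
1. M lies on line UP with UM:MP = 1:5 ⇒ M = (3/2, -1/3)
2. E is the intersection of line KH and line MP ⇒ E = (0, 2/3)
3. A is the midpoint of EM ⇒ A = (3/4, 1/6)
4. R is the centroid of triangle PHA ⇒ R = (19/12, -5/18)
through M parallel to HR: direction (19/12, -23/18); meets RU at Y = (40/33, -10/99)
Y = R + t·(U−R) with t = 7/11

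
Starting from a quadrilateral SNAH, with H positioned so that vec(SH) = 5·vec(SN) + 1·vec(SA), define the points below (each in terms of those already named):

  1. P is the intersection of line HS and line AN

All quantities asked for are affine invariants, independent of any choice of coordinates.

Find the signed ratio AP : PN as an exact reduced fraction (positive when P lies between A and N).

AP:PN = 5

Assign S = (0, 0), N = (1, 0), A = (0, 1), H = (5, 1) — the answer is frame-independent, so this choice is without loss of generality.
1. P is the intersection of line HS and line AN ⇒ P = (5/6, 1/6)
P = A + t·(N−A) with t = 5/6, so AP:PN = t:(1−t) = 5/6:1/6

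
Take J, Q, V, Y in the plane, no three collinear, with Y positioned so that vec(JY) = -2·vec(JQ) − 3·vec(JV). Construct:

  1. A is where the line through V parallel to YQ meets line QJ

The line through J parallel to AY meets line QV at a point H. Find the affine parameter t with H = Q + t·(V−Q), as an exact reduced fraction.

t = 3/4

Set J = (0, 0), Q = (1, 0), V = (0, 1), Y = (-2, -3); any affine frame gives the same invariant.
1. A is where the line through V parallel to YQ meets line QJ ⇒ A = (-1, 0)
through J parallel to AY: direction (-1, -3); meets QV at H = (1/4, 3/4)
H = Q + t·(V−Q) with t = 3/4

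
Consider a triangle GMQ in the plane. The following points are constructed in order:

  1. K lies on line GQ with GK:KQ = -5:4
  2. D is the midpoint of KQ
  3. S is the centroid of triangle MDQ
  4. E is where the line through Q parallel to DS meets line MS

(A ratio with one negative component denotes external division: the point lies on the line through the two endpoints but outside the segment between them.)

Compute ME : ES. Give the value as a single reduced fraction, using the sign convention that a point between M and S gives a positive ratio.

ME:ES = -2

Assign G = (0, 0), M = (1, 0), Q = (0, 1) — the answer is frame-independent, so this choice is without loss of generality.
1. K lies on line GQ with GK:KQ = -5:4 ⇒ K = (0, 5)
2. D is the midpoint of KQ ⇒ D = (0, 3)
3. S is the centroid of triangle MDQ ⇒ S = (1/3, 4/3)
4. E is where the line through Q parallel to DS meets line MS ⇒ E = (-1/3, 8/3)
E = M + t·(S−M) with t = 2, so ME:ES = t:(1−t) = 2:-1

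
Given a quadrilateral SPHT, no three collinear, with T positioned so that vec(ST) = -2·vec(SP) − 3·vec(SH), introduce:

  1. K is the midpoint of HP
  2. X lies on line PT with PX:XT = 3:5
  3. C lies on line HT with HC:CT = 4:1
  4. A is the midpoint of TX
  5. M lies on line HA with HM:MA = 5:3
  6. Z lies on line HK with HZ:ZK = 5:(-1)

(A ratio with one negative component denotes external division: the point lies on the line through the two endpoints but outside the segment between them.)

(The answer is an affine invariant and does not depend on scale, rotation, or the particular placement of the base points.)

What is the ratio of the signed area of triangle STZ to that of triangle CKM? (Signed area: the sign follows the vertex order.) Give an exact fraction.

Set S = (0, 0), P = (1, 0), H = (0, 1), T = (-2, -3); any affine frame gives the same invariant.
1. K is the midpoint of HP ⇒ K = (1/2, 1/2)
2. X lies on line PT with PX:XT = 3:5 ⇒ X = (-1/8, -9/8)
3. C lies on line HT with HC:CT = 4:1 ⇒ C = (-8/5, -11/5)
4. A is the midpoint of TX ⇒ A = (-17/16, -33/16)
5. M lies on line HA with HM:MA = 5:3 ⇒ M = (-85/128, -117/128)
6. Z lies on line HK with HZ:ZK = 5:(-1) ⇒ Z = (5/8, 3/8)
2·[STZ] = 9/8, 2·[CKM] = 111/640
[STZ]:[CKM] = 9/8:111/640 = 240/37

[STZ]:[CKM] = 240/37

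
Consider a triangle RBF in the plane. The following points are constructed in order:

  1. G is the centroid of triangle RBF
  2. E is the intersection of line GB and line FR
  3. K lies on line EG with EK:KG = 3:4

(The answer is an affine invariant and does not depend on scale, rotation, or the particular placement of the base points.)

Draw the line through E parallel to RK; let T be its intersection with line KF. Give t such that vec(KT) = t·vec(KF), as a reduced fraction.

Choose coordinates R = (0, 0), B = (1, 0), F = (0, 1).
1. G is the centroid of triangle RBF ⇒ G = (1/3, 1/3)
2. E is the intersection of line GB and line FR ⇒ E = (0, 1/2)
3. K lies on line EG with EK:KG = 3:4 ⇒ K = (1/7, 3/7)
through E parallel to RK: direction (1/7, 3/7); meets KF at T = (1/14, 5/7)
T = K + t·(F−K) with t = 1/2

t = 1/2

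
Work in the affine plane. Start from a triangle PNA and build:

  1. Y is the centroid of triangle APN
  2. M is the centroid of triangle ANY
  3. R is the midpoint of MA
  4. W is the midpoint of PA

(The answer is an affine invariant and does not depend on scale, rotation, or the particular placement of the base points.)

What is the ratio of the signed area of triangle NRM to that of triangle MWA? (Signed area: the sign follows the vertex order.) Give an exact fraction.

[NRM]:[MWA] = -1/4

Assign P = (0, 0), N = (1, 0), A = (0, 1) — the answer is frame-independent, so this choice is without loss of generality.
1. Y is the centroid of triangle APN ⇒ Y = (1/3, 1/3)
2. M is the centroid of triangle ANY ⇒ M = (4/9, 4/9)
3. R is the midpoint of MA ⇒ R = (2/9, 13/18)
4. W is the midpoint of PA ⇒ W = (0, 1/2)
2·[NRM] = 1/18, 2·[MWA] = -2/9
[NRM]:[MWA] = 1/18:-2/9 = -1/4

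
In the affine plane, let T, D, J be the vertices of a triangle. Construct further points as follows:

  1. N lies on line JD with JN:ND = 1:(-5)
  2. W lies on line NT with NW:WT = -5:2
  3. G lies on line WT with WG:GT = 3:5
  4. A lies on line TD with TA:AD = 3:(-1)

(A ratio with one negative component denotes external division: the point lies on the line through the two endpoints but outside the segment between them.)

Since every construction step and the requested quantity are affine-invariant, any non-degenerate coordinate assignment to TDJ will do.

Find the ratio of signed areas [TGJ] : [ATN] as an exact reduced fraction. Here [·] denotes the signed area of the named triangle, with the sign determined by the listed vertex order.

Assign T = (0, 0), D = (1, 0), J = (0, 1) — the answer is frame-independent, so this choice is without loss of generality.
1. N lies on line JD with JN:ND = 1:(-5) ⇒ N = (-1/4, 5/4)
2. W lies on line NT with NW:WT = -5:2 ⇒ W = (1/6, -5/6)
3. G lies on line WT with WG:GT = 3:5 ⇒ G = (5/48, -25/48)
4. A lies on line TD with TA:AD = 3:(-1) ⇒ A = (3/2, 0)
2·[TGJ] = 5/48, 2·[ATN] = -15/8
[TGJ]:[ATN] = 5/48:-15/8 = -1/18

[TGJ]:[ATN] = -1/18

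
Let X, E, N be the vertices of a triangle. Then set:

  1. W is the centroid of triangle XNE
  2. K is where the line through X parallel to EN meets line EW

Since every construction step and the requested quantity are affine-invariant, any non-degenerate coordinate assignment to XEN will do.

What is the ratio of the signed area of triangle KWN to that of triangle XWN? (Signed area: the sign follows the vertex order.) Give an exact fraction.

Choose coordinates X = (0, 0), E = (1, 0), N = (0, 1).
1. W is the centroid of triangle XNE ⇒ W = (1/3, 1/3)
2. K is where the line through X parallel to EN meets line EW ⇒ K = (-1, 1)
2·[KWN] = 2/3, 2·[XWN] = 1/3
[KWN]:[XWN] = 2/3:1/3 = 2

[KWN]:[XWN] = 2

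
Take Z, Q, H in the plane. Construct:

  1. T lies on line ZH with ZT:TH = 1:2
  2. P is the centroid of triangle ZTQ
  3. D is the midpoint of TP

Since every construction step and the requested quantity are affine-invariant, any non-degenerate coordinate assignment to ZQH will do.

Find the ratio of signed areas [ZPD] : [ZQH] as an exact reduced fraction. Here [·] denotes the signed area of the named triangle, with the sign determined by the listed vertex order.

Set Z = (0, 0), Q = (1, 0), H = (0, 1); any affine frame gives the same invariant.
1. T lies on line ZH with ZT:TH = 1:2 ⇒ T = (0, 1/3)
2. P is the centroid of triangle ZTQ ⇒ P = (1/3, 1/9)
3. D is the midpoint of TP ⇒ D = (1/6, 2/9)
2·[ZPD] = 1/18, 2·[ZQH] = 1
[ZPD]:[ZQH] = 1/18:1 = 1/18

[ZPD]:[ZQH] = 1/18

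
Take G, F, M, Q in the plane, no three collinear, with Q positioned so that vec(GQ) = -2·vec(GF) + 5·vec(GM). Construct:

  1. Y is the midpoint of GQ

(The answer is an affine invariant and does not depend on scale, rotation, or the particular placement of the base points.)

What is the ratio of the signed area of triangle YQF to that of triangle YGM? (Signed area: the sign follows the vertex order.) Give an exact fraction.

Work in coordinates with G = (0, 0), F = (1, 0), M = (0, 1), Q = (-2, 5).
1. Y is the midpoint of GQ ⇒ Y = (-1, 5/2)
2·[YQF] = -5/2, 2·[YGM] = 1
[YQF]:[YGM] = -5/2:1 = -5/2

[YQF]:[YGM] = -5/2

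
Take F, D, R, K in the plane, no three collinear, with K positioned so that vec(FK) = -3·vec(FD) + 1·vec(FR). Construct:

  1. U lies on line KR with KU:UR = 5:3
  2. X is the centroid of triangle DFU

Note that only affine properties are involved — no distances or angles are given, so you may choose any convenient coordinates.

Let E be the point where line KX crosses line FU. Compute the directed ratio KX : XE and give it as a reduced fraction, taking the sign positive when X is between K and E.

Choose coordinates F = (0, 0), D = (1, 0), R = (0, 1), K = (-3, 1).
1. U lies on line KR with KU:UR = 5:3 ⇒ U = (-9/8, 1)
2. X is the centroid of triangle DFU ⇒ X = (-1/24, 1/3)
line KX meets FU at E = (-207/424, 23/53)
X = K + t·(E−K) with t = 53/45, so KX:XE = 53/45:-8/45

KX:XE = -53/8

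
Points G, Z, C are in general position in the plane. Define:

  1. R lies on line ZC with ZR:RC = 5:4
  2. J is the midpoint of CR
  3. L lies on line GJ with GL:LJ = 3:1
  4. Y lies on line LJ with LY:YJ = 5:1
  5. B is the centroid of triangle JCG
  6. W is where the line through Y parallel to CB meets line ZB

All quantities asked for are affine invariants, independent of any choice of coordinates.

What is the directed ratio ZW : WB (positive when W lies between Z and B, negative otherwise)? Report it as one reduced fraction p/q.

ZW:WB = 43/11

Set G = (0, 0), Z = (1, 0), C = (0, 1); any affine frame gives the same invariant.
1. R lies on line ZC with ZR:RC = 5:4 ⇒ R = (4/9, 5/9)
2. J is the midpoint of CR ⇒ J = (2/9, 7/9)
3. L lies on line GJ with GL:LJ = 3:1 ⇒ L = (1/6, 7/12)
4. Y lies on line LJ with LY:YJ = 5:1 ⇒ Y = (23/108, 161/216)
5. B is the centroid of triangle JCG ⇒ B = (2/27, 16/27)
6. W is where the line through Y parallel to CB meets line ZB ⇒ W = (383/1458, 344/729)
W = Z + t·(B−Z) with t = 43/54, so ZW:WB = t:(1−t) = 43/54:11/54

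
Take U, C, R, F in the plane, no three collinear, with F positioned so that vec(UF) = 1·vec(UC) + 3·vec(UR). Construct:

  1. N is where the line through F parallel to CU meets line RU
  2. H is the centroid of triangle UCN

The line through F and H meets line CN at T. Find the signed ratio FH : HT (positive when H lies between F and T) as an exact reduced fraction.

FH:HT = -4

Choose coordinates U = (0, 0), C = (1, 0), R = (0, 1), F = (1, 3).
1. N is where the line through F parallel to CU meets line RU ⇒ N = (0, 3)
2. H is the centroid of triangle UCN ⇒ H = (1/3, 1)
line FH meets CN at T = (1/2, 3/2)
H = F + t·(T−F) with t = 4/3, so FH:HT = 4/3:-1/3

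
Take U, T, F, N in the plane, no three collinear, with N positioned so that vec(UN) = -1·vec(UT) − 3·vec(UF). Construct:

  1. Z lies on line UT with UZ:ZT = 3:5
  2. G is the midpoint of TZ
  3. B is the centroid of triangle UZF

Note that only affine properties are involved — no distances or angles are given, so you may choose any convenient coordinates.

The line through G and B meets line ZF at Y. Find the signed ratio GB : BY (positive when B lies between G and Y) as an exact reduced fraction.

Assign U = (0, 0), T = (1, 0), F = (0, 1), N = (-1, -3) — the answer is frame-independent, so this choice is without loss of generality.
1. Z lies on line UT with UZ:ZT = 3:5 ⇒ Z = (3/8, 0)
2. G is the midpoint of TZ ⇒ G = (11/16, 0)
3. B is the centroid of triangle UZF ⇒ B = (1/8, 1/3)
line GB meets ZF at Y = (2/7, 5/21)
B = G + t·(Y−G) with t = 7/5, so GB:BY = 7/5:-2/5

GB:BY = -7/2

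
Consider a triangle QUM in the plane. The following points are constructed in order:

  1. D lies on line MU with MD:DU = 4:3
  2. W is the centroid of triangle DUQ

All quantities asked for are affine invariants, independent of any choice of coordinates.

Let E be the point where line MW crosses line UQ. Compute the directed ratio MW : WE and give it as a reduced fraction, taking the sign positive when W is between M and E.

MW:WE = 6

Work in coordinates with Q = (0, 0), U = (1, 0), M = (0, 1).
1. D lies on line MU with MD:DU = 4:3 ⇒ D = (4/7, 3/7)
2. W is the centroid of triangle DUQ ⇒ W = (11/21, 1/7)
line MW meets UQ at E = (11/18, 0)
W = M + t·(E−M) with t = 6/7, so MW:WE = 6/7:1/7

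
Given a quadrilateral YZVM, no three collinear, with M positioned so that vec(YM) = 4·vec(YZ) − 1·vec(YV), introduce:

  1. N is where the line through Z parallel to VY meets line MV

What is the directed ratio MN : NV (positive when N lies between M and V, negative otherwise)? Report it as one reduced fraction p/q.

Choose coordinates Y = (0, 0), Z = (1, 0), V = (0, 1), M = (4, -1).
1. N is where the line through Z parallel to VY meets line MV ⇒ N = (1, 1/2)
N = M + t·(V−M) with t = 3/4, so MN:NV = t:(1−t) = 3/4:1/4

MN:NV = 3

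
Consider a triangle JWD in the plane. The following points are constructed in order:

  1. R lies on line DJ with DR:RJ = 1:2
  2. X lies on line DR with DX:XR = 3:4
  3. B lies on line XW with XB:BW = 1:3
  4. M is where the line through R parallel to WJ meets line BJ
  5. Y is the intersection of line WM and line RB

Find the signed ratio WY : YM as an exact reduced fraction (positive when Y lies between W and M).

WY:YM = 162/7

Set J = (0, 0), W = (1, 0), D = (0, 1); any affine frame gives the same invariant.
1. R lies on line DJ with DR:RJ = 1:2 ⇒ R = (0, 2/3)
2. X lies on line DR with DX:XR = 3:4 ⇒ X = (0, 6/7)
3. B lies on line XW with XB:BW = 1:3 ⇒ B = (1/4, 9/14)
4. M is where the line through R parallel to WJ meets line BJ ⇒ M = (7/27, 2/3)
5. Y is the intersection of line WM and line RB ⇒ Y = (49/169, 108/169)
Y = W + t·(M−W) with t = 162/169, so WY:YM = t:(1−t) = 162/169:7/169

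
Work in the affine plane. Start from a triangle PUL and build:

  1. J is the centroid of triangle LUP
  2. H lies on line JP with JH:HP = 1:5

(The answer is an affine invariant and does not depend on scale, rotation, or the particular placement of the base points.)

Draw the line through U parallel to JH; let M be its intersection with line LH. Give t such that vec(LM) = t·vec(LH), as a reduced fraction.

Choose coordinates P = (0, 0), U = (1, 0), L = (0, 1).
1. J is the centroid of triangle LUP ⇒ J = (1/3, 1/3)
2. H lies on line JP with JH:HP = 1:5 ⇒ H = (5/18, 5/18)
through U parallel to JH: direction (-1/18, -1/18); meets LH at M = (5/9, -4/9)
M = L + t·(H−L) with t = 2

t = 2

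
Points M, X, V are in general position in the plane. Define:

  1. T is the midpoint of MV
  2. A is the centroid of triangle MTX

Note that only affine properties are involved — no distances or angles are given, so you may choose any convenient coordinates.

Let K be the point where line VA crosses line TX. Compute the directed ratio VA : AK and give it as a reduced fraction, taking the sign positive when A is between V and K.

VA:AK = -4

Assign M = (0, 0), X = (1, 0), V = (0, 1) — the answer is frame-independent, so this choice is without loss of generality.
1. T is the midpoint of MV ⇒ T = (0, 1/2)
2. A is the centroid of triangle MTX ⇒ A = (1/3, 1/6)
line VA meets TX at K = (1/4, 3/8)
A = V + t·(K−V) with t = 4/3, so VA:AK = 4/3:-1/3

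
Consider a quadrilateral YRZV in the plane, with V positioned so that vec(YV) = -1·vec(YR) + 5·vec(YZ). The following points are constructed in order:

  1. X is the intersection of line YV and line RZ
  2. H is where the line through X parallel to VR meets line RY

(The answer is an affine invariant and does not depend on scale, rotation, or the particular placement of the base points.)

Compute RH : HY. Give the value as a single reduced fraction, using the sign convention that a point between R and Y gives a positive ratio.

Set Y = (0, 0), R = (1, 0), Z = (0, 1), V = (-1, 5); any affine frame gives the same invariant.
1. X is the intersection of line YV and line RZ ⇒ X = (-1/4, 5/4)
2. H is where the line through X parallel to VR meets line RY ⇒ H = (1/4, 0)
H = R + t·(Y−R) with t = 3/4, so RH:HY = t:(1−t) = 3/4:1/4

RH:HY = 3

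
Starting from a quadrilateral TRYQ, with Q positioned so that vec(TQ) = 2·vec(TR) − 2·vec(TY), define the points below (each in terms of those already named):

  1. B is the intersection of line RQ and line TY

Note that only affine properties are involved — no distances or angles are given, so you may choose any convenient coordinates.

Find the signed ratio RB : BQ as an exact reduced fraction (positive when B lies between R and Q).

Choose coordinates T = (0, 0), R = (1, 0), Y = (0, 1), Q = (2, -2).
1. B is the intersection of line RQ and line TY ⇒ B = (0, 2)
B = R + t·(Q−R) with t = -1, so RB:BQ = t:(1−t) = -1:2

RB:BQ = -1/2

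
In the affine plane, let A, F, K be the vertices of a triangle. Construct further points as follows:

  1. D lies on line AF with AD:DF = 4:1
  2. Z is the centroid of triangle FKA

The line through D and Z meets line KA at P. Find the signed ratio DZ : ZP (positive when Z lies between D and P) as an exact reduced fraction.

DZ:ZP = 7/5

Work in coordinates with A = (0, 0), F = (1, 0), K = (0, 1).
1. D lies on line AF with AD:DF = 4:1 ⇒ D = (4/5, 0)
2. Z is the centroid of triangle FKA ⇒ Z = (1/3, 1/3)
line DZ meets KA at P = (0, 4/7)
Z = D + t·(P−D) with t = 7/12, so DZ:ZP = 7/12:5/12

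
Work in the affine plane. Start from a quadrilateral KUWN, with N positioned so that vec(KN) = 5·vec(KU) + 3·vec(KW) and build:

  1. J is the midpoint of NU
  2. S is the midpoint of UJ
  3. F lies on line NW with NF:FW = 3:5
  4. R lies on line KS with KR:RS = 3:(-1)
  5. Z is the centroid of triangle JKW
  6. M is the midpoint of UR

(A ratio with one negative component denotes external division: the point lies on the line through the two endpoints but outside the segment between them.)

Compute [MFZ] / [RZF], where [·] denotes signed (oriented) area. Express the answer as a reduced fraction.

Work in coordinates with K = (0, 0), U = (1, 0), W = (0, 1), N = (5, 3).
1. J is the midpoint of NU ⇒ J = (3, 3/2)
2. S is the midpoint of UJ ⇒ S = (2, 3/4)
3. F lies on line NW with NF:FW = 3:5 ⇒ F = (25/8, 9/4)
4. R lies on line KS with KR:RS = 3:(-1) ⇒ R = (3, 9/8)
5. Z is the centroid of triangle JKW ⇒ Z = (1, 5/6)
6. M is the midpoint of UR ⇒ M = (2, 9/16)
2·[MFZ] = 255/128, 2·[RZF] = -425/192
[MFZ]:[RZF] = 255/128:-425/192 = -9/10

[MFZ]:[RZF] = -9/10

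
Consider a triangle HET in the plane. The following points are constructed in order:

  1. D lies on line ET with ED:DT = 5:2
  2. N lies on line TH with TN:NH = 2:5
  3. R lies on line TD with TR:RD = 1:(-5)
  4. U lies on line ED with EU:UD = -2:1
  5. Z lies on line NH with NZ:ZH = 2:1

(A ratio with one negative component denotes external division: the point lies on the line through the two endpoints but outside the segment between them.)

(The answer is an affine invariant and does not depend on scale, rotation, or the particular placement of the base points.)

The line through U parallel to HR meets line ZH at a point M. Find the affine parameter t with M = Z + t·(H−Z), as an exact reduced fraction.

t = 22

Assign H = (0, 0), E = (1, 0), T = (0, 1) — the answer is frame-independent, so this choice is without loss of generality.
1. D lies on line ET with ED:DT = 5:2 ⇒ D = (2/7, 5/7)
2. N lies on line TH with TN:NH = 2:5 ⇒ N = (0, 5/7)
3. R lies on line TD with TR:RD = 1:(-5) ⇒ R = (-1/14, 15/14)
4. U lies on line ED with EU:UD = -2:1 ⇒ U = (-3/7, 10/7)
5. Z lies on line NH with NZ:ZH = 2:1 ⇒ Z = (0, 5/21)
through U parallel to HR: direction (-1/14, 15/14); meets ZH at M = (0, -5)
M = Z + t·(H−Z) with t = 22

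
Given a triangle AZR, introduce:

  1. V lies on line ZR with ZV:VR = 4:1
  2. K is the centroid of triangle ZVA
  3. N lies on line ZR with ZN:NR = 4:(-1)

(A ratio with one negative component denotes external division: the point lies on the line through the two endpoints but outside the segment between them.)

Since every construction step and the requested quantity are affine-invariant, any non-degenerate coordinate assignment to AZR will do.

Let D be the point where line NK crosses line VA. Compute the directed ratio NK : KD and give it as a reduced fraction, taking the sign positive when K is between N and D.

NK:KD = -3

Set A = (0, 0), Z = (1, 0), R = (0, 1); any affine frame gives the same invariant.
1. V lies on line ZR with ZV:VR = 4:1 ⇒ V = (1/5, 4/5)
2. K is the centroid of triangle ZVA ⇒ K = (2/5, 4/15)
3. N lies on line ZR with ZN:NR = 4:(-1) ⇒ N = (-1/3, 4/3)
line NK meets VA at D = (7/45, 28/45)
K = N + t·(D−N) with t = 3/2, so NK:KD = 3/2:-1/2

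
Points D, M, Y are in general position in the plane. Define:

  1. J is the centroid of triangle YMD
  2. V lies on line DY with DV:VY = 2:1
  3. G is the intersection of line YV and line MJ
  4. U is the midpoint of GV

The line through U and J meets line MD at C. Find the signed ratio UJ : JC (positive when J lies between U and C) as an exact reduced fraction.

Set D = (0, 0), M = (1, 0), Y = (0, 1); any affine frame gives the same invariant.
1. J is the centroid of triangle YMD ⇒ J = (1/3, 1/3)
2. V lies on line DY with DV:VY = 2:1 ⇒ V = (0, 2/3)
3. G is the intersection of line YV and line MJ ⇒ G = (0, 1/2)
4. U is the midpoint of GV ⇒ U = (0, 7/12)
line UJ meets MD at C = (7/9, 0)
J = U + t·(C−U) with t = 3/7, so UJ:JC = 3/7:4/7

UJ:JC = 3/4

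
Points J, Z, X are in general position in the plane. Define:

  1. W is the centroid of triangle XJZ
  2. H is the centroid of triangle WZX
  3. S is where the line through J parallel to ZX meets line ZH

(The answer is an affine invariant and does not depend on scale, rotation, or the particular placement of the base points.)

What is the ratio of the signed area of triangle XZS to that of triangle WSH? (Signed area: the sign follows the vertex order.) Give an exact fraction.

[XZS]:[WSH] = 9/8

Assign J = (0, 0), Z = (1, 0), X = (0, 1) — the answer is frame-independent, so this choice is without loss of generality.
1. W is the centroid of triangle XJZ ⇒ W = (1/3, 1/3)
2. H is the centroid of triangle WZX ⇒ H = (4/9, 4/9)
3. S is where the line through J parallel to ZX meets line ZH ⇒ S = (-4, 4)
2·[XZS] = -1, 2·[WSH] = -8/9
[XZS]:[WSH] = -1:-8/9 = 9/8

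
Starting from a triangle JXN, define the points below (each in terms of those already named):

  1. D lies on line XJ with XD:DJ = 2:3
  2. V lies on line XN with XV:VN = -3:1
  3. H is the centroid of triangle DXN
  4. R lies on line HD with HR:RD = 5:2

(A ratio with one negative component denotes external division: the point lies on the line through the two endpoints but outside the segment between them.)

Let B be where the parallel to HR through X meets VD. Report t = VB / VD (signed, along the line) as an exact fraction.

t = 3/2

Assign J = (0, 0), X = (1, 0), N = (0, 1) — the answer is frame-independent, so this choice is without loss of generality.
1. D lies on line XJ with XD:DJ = 2:3 ⇒ D = (3/5, 0)
2. V lies on line XN with XV:VN = -3:1 ⇒ V = (-1/2, 3/2)
3. H is the centroid of triangle DXN ⇒ H = (8/15, 1/3)
4. R lies on line HD with HR:RD = 5:2 ⇒ R = (61/105, 2/21)
through X parallel to HR: direction (1/21, -5/21); meets VD at B = (23/20, -3/4)
B = V + t·(D−V) with t = 3/2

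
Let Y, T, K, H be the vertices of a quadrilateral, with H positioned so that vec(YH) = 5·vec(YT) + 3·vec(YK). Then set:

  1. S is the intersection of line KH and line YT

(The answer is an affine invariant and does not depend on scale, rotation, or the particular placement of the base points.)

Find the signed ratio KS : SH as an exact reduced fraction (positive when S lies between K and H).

Assign Y = (0, 0), T = (1, 0), K = (0, 1), H = (5, 3) — the answer is frame-independent, so this choice is without loss of generality.
1. S is the intersection of line KH and line YT ⇒ S = (-5/2, 0)
S = K + t·(H−K) with t = -1/2, so KS:SH = t:(1−t) = -1/2:3/2

KS:SH = -1/3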